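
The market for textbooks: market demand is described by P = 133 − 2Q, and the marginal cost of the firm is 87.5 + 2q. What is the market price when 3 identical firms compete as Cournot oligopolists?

Cournot with 3 identical firms: the symmetric best-response condition is 133 − 8q = 87.5 + 2q. Each firm produces q = 4.55, total output Q = 13.65, price P = 105.7.

P = 105.7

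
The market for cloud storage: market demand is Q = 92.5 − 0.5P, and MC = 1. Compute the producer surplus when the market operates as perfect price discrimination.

Inverting demand: P = 185 − 2Q.
With perfect price discrimination, output is the efficient level Q = 92 (where demand meets MC), but every buyer pays their willingness to pay: CS = 0 and PS = total surplus.
PS = ½·(185 − 1)·92 = 8464.

PS = 8464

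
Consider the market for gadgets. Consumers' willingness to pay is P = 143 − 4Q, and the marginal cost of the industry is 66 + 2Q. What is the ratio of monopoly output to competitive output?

The monopolist equates marginal revenue to marginal cost: 143 − 8Q = 66 + 2Q, so Q = 7.7. From demand, P = 112.2.
Competitive equilibrium sets price equal to marginal cost: 143 − 4Q = 66 + 2Q, so Q = 77/6 and P = 275/3.
Ratio Q_m/Q_c = 7.7/(77/6) = 0.6.

Q_m/Q_c = 0.6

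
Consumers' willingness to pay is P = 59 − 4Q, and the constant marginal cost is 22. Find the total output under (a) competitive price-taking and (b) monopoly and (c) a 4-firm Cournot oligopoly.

Perfect competition: P = MC = 22, so 59 − 4Q = 22 and Q = 9.25.
The monopolist equates marginal revenue to marginal cost: 59 − 8Q = 22, so Q = 4.625. From demand, P = 40.5.
In a 4-firm Cournot equilibrium, symmetry and the first-order condition give q = (59 − 22)/(20) = 1.85. So Q = 7.4 and P = 29.4.

Competition: Q = 9.25; Monopoly: Q = 4.625; Cournot: Q = 7.4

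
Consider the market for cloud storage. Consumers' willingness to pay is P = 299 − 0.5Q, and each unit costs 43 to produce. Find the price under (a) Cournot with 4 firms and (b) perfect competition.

In a 4-firm Cournot equilibrium, symmetry and the first-order condition give q = (299 − 43)/(2.5) = 102.4. So Q = 409.6 and P = 94.2.
Competitive firms price at marginal cost: P = 43, giving Q = 512.

Cournot: P = 94.2; Competition: P = 43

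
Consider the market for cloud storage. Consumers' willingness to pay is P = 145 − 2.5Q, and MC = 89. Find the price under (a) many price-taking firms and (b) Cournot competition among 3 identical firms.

Competition: P = 89; Cournot: P = 103

Competitive firms price at marginal cost: P = 89, giving Q = 22.4.
Cournot with 3 identical firms: the symmetric best-response condition is 145 − 10q = 89. Each firm produces q = 5.6, total output Q = 16.8, price P = 103.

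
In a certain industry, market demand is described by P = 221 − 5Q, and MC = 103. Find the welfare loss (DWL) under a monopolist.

Perfect competition: P = MC = 103, so 221 − 5Q = 103 and Q = 23.6.
The monopolist equates marginal revenue to marginal cost: 221 − 10Q = 103, so Q = 11.8. From demand, P = 162.
DWL is the triangle between Q = 11.8 and Q = 23.6: ½·(23.6 − 11.8)·(162 − 103) = 348.1.

DWL = 348.1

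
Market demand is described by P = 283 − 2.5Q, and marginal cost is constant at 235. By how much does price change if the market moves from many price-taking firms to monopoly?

Perfect competition: P = MC = 235, so 283 − 2.5Q = 235 and Q = 19.2.
A monopolist chooses Q where MR = MC. MR = 283 − 5Q; setting this equal to 235 gives Q = 9.6 and P = 259.
Change in price: 259 − 235 = 24.

P rises by 24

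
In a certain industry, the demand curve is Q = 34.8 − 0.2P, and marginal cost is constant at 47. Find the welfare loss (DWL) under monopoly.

Inverting demand: P = 174 − 5Q.
Competitive firms price at marginal cost: P = 47, giving Q = 25.4.
The monopolist equates marginal revenue to marginal cost: 174 − 10Q = 47, so Q = 12.7. From demand, P = 110.5.
DWL is the triangle between Q = 12.7 and Q = 25.4: ½·(25.4 − 12.7)·(110.5 − 47) = 403.225.

DWL = 403.225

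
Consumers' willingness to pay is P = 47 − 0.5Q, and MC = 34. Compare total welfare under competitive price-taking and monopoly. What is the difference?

Competitive firms price at marginal cost: P = 34, giving Q = 26.
CS = ½·(47 − 34)·26 = 169; PS = (34 − 34)·26 = 0; TS = 169.
Monopoly sets MR = MC: 47 − Q = 34 ⇒ Q = 13, P = 47 − 0.5·13 = 40.5.
CS = ½·(47 − 40.5)·13 = 42.25; PS = (40.5 − 34)·13 = 84.5; TS = 126.75.
Change in total welfare: 126.75 − 169 = −42.25.

TS falls by 42.25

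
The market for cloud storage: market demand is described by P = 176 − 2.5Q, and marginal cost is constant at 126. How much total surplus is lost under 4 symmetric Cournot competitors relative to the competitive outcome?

DWL = 20

Under competition P = MC = 126, so Q = (176 − 126)/2.5 = 20.
Cournot with 4 identical firms: the symmetric best-response condition is 176 − 12.5q = 126. Each firm produces q = 4, total output Q = 16, price P = 136.
DWL is the triangle between Q = 16 and Q = 20: ½·(20 − 16)·(136 − 126) = 20.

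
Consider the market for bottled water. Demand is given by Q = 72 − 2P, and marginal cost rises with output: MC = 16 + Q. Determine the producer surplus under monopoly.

PS = 100

Inverting demand: P = 36 − 0.5Q.
Monopoly sets MR = MC: 36 − Q = 16 + Q ⇒ Q = 10, P = 36 − 0.5·10 = 31.
PS = P·Q − VC(Q) = 31·10 − (16·10 + ½·1·10²) = 100.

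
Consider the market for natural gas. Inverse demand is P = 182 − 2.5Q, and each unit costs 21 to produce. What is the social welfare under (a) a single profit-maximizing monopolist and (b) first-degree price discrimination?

Monopoly: TS = 3888.15; Perfect PD: TS = 5184.2

A monopolist chooses Q where MR = MC. MR = 182 − 5Q; setting this equal to 21 gives Q = 32.2 and P = 101.5.
CS = ½·(182 − 101.5)·32.2 = 1296.05; PS = (101.5 − 21)·32.2 = 2592.1; TS = 3888.15.
A perfectly discriminating monopolist sells every unit with P(Q) ≥ MC(Q), so output equals the competitive quantity Q = 64.4. Each buyer pays their reservation price, so CS = 0 and the firm captures all surplus.
TS = 5184.2 (equal to competitive TS).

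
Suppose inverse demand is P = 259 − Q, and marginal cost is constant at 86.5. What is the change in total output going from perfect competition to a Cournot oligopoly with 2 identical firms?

Perfect competition: P = MC = 86.5, so 259 − Q = 86.5 and Q = 172.5.
With 2 symmetric Cournot firms, each firm's FOC gives 259 − 3q = 86.5, so q = 57.5, Q = 2·57.5 = 115, and P = 144.
Change in total output: 115 − 172.5 = −57.5.

Q falls by 57.5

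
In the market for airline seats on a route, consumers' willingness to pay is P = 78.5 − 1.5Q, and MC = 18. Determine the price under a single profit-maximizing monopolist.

P = 48.25

A monopolist chooses Q where MR = MC. MR = 78.5 − 3Q; setting this equal to 18 gives Q = 121/6 and P = 48.25.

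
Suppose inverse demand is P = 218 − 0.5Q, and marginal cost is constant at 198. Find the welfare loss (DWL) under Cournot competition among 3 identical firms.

Competitive firms price at marginal cost: P = 198, giving Q = 40.
Cournot with 3 identical firms: the symmetric best-response condition is 218 − 2q = 198. Each firm produces q = 10, total output Q = 30, price P = 203.
DWL is the triangle between Q = 30 and Q = 40: ½·(40 − 30)·(203 − 198) = 25.

DWL = 25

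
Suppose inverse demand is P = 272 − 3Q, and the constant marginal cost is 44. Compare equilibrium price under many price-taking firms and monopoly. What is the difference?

Equilibrium price rises by 114

Competitive firms price at marginal cost: P = 44, giving Q = 76.
The monopolist equates marginal revenue to marginal cost: 272 − 6Q = 44, so Q = 38. From demand, P = 158.
Change in equilibrium price: 158 − 44 = 114.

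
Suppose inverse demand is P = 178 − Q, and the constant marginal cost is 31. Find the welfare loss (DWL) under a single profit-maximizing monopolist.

Competitive firms price at marginal cost: P = 31, giving Q = 147.
The monopolist equates marginal revenue to marginal cost: 178 − 2Q = 31, so Q = 73.5. From demand, P = 104.5.
DWL is the triangle between Q = 73.5 and Q = 147: ½·(147 − 73.5)·(104.5 − 31) = 2701.125.

DWL = 2701.125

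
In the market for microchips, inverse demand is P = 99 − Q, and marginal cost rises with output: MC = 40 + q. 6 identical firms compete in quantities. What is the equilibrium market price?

P = 54.75

With 6 symmetric Cournot firms, each firm's FOC gives 99 − 7q = 40 + q, so q = 7.375, Q = 6·7.375 = 44.25, and P = 54.75.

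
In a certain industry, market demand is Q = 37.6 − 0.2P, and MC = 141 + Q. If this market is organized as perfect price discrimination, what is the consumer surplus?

CS = 0

Inverting demand: P = 188 − 5Q.
A perfectly discriminating monopolist sells every unit with P(Q) ≥ MC(Q), so output equals the competitive quantity Q = 47/6. Each buyer pays their reservation price, so CS = 0 and the firm captures all surplus.
CS = 0.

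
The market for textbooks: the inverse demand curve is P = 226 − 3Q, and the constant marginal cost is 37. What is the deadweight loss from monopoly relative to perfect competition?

DWL = 1488.375

Under competition P = MC = 37, so Q = (226 − 37)/3 = 63.
Monopoly sets MR = MC: 226 − 6Q = 37 ⇒ Q = 31.5, P = 226 − 3·31.5 = 131.5.
DWL is the triangle between Q = 31.5 and Q = 63: ½·(63 − 31.5)·(131.5 − 37) = 1488.375.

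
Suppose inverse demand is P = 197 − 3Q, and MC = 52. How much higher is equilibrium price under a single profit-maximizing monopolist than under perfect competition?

Under competition P = MC = 52, so Q = (197 − 52)/3 = 145/3.
Monopoly sets MR = MC: 197 − 6Q = 52 ⇒ Q = 145/6, P = 197 − 3·145/6 = 124.5.
Change in equilibrium price: 124.5 − 52 = 72.5.

Equilibrium price rises by 72.5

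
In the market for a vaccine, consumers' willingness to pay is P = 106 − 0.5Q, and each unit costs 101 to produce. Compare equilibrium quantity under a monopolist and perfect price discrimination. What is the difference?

Equilibrium quantity rises by 5

Monopoly sets MR = MC: 106 − Q = 101 ⇒ Q = 5, P = 106 − 0.5·5 = 103.5.
Under first-degree price discrimination the firm charges each unit its demand price and produces up to where P = MC, i.e. Q = 10. Consumer surplus is zero; producer surplus equals total surplus.
Change in equilibrium quantity: 10 − 5 = 5.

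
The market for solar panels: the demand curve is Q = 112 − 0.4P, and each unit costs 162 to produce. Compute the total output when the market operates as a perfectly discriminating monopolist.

Q = 47.2

Inverting demand: P = 280 − 2.5Q.
With perfect price discrimination, output is the efficient level Q = 47.2 (where demand meets MC), but every buyer pays their willingness to pay: CS = 0 and PS = total surplus.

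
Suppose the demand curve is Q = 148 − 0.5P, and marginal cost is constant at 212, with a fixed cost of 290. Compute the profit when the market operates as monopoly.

Profit = 592

Inverting demand: P = 296 − 2Q.
A monopolist chooses Q where MR = MC. MR = 296 − 4Q; setting this equal to 212 gives Q = 21 and P = 254.
Profit = (254 − 212)·21 − 290 = 592.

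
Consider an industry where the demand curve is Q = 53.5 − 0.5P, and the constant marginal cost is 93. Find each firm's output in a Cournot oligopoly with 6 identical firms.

Inverting demand: P = 107 − 2Q.
With 6 symmetric Cournot firms, each firm's FOC gives 107 − 14q = 93, so q = 1, Q = 6·1 = 6, and P = 95.

q_i = 1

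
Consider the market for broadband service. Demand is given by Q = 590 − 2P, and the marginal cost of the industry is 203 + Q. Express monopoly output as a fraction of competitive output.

Inverting demand: P = 295 − 0.5Q.
Monopoly sets MR = MC: 295 − Q = 203 + Q ⇒ Q = 46, P = 295 − 0.5·46 = 272.
Competitive equilibrium sets price equal to marginal cost: 295 − 0.5Q = 203 + Q, so Q = 184/3 and P = 793/3.
Ratio Q_m/Q_c = 46/(184/3) = 0.75.

Q_m/Q_c = 0.75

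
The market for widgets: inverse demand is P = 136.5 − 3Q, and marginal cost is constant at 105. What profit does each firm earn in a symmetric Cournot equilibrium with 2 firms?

π_i = 36.75

With 2 symmetric Cournot firms, each firm's FOC gives 136.5 − 9q = 105, so q = 3.5, Q = 2·3.5 = 7, and P = 115.5.
Each firm's profit = (115.5 − 105)·3.5 = 36.75.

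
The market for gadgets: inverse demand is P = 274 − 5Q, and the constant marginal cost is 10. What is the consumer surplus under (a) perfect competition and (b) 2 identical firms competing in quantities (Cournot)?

Competition: CS = 6969.6; Cournot: CS = 3097.6

Under competition P = MC = 10, so Q = (274 − 10)/5 = 52.8.
CS = ½·(274 − 10)·52.8 = 6969.6.
Cournot with 2 identical firms: the symmetric best-response condition is 274 − 15q = 10. Each firm produces q = 17.6, total output Q = 35.2, price P = 98.
CS = ½·(274 − 98)·35.2 = 3097.6.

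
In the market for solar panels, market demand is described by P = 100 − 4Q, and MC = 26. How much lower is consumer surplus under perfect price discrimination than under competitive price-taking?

Under competition P = MC = 26, so Q = (100 − 26)/4 = 18.5.
CS = ½·(100 − 26)·18.5 = 684.5.
With perfect price discrimination, output is the efficient level Q = 18.5 (where demand meets MC), but every buyer pays their willingness to pay: CS = 0 and PS = total surplus.
CS = 0.
Change in consumer surplus: 0 − 684.5 = −684.5.

CS falls by 684.5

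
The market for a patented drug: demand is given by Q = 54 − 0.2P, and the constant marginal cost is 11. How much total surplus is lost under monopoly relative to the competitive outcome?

Inverting demand: P = 270 − 5Q.
Perfect competition: P = MC = 11, so 270 − 5Q = 11 and Q = 51.8.
The monopolist equates marginal revenue to marginal cost: 270 − 10Q = 11, so Q = 25.9. From demand, P = 140.5.
DWL is the triangle between Q = 25.9 and Q = 51.8: ½·(51.8 − 25.9)·(140.5 − 11) = 1677.025.

DWL = 1677.025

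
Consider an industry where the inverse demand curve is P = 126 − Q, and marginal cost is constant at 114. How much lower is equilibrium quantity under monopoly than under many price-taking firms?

Equilibrium quantity falls by 6

Perfect competition: P = MC = 114, so 126 − Q = 114 and Q = 12.
The monopolist equates marginal revenue to marginal cost: 126 − 2Q = 114, so Q = 6. From demand, P = 120.
Change in equilibrium quantity: 6 − 12 = −6.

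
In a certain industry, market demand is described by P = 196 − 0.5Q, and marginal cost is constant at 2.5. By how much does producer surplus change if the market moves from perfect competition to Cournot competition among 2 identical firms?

PS rises by 16641

Perfect competition: P = MC = 2.5, so 196 − 0.5Q = 2.5 and Q = 387.
PS = (2.5 − 2.5)·387 = 0.
With 2 symmetric Cournot firms, each firm's FOC gives 196 − 1.5q = 2.5, so q = 129, Q = 2·129 = 258, and P = 67.
PS = (67 − 2.5)·258 = 16641.
Change in producer surplus: 16641 − 0 = 16641.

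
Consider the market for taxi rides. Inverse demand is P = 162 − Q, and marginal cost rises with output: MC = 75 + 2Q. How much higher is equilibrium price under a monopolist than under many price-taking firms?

Equilibrium price rises by 7.25

Competitive equilibrium sets price equal to marginal cost: 162 − Q = 75 + 2Q, so Q = 29 and P = 133.
Monopoly sets MR = MC: 162 − 2Q = 75 + 2Q ⇒ Q = 21.75, P = 162 − 21.75 = 140.25.
Change in equilibrium price: 140.25 − 133 = 7.25.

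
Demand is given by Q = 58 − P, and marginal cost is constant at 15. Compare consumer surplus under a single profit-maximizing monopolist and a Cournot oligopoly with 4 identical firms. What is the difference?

Consumer surplus rises by 360.555

Inverting demand: P = 58 − Q.
Monopoly sets MR = MC: 58 − 2Q = 15 ⇒ Q = 21.5, P = 58 − 21.5 = 36.5.
CS = ½·(58 − 36.5)·21.5 = 231.125.
With 4 symmetric Cournot firms, each firm's FOC gives 58 − 5q = 15, so q = 8.6, Q = 4·8.6 = 34.4, and P = 23.6.
CS = ½·(58 − 23.6)·34.4 = 591.68.
Change in consumer surplus: 591.68 − 231.125 = 360.555.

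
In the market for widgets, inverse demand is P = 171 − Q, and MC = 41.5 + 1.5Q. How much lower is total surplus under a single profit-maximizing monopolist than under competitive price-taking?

Under competition P = MC: 171 − Q = 41.5 + 1.5Q ⇒ Q = 51.8, P = 119.2.
CS = ½·(171 − 119.2)·51.8 = 1341.62; PS = (119.2·51.8 − 41.5·51.8 − ½·1.5·51.8²) = 2012.43; TS = 3354.05.
The monopolist equates marginal revenue to marginal cost: 171 − 2Q = 41.5 + 1.5Q, so Q = 37. From demand, P = 134.
CS = ½·(171 − 134)·37 = 684.5; PS = (134·37 − 41.5·37 − ½·1.5·37²) = 2395.75; TS = 3080.25.
Change in total surplus: 3080.25 − 3354.05 = −273.8.

TS falls by 273.8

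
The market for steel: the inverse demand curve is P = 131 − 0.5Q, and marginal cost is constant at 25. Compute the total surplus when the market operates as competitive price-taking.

Competitive firms price at marginal cost: P = 25, giving Q = 212.
CS = ½·(131 − 25)·212 = 11236; PS = (25 − 25)·212 = 0; TS = 11236.

TS = 11236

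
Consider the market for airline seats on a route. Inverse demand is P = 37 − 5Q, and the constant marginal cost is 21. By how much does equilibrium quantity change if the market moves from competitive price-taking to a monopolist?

Equilibrium quantity falls by 1.6

Perfect competition: P = MC = 21, so 37 − 5Q = 21 and Q = 3.2.
Monopoly sets MR = MC: 37 − 10Q = 21 ⇒ Q = 1.6, P = 37 − 5·1.6 = 29.
Change in equilibrium quantity: 1.6 − 3.2 = −1.6.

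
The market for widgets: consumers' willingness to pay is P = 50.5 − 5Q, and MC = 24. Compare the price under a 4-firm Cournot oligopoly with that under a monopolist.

Cournot: P = 29.3; Monopoly: P = 37.25

With 4 symmetric Cournot firms, each firm's FOC gives 50.5 − 25q = 24, so q = 1.06, Q = 4·1.06 = 4.24, and P = 29.3.
Monopoly sets MR = MC: 50.5 − 10Q = 24 ⇒ Q = 2.65, P = 50.5 − 5·2.65 = 37.25.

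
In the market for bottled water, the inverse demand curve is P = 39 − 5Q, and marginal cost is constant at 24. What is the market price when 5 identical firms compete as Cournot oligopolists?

In a 5-firm Cournot equilibrium, symmetry and the first-order condition give q = (39 − 24)/(30) = 0.5. So Q = 2.5 and P = 26.5.

P = 26.5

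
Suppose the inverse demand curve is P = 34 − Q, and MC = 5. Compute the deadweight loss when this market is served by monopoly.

DWL = 105.125

Perfect competition: P = MC = 5, so 34 − Q = 5 and Q = 29.
A monopolist chooses Q where MR = MC. MR = 34 − 2Q; setting this equal to 5 gives Q = 14.5 and P = 19.5.
DWL is the triangle between Q = 14.5 and Q = 29: ½·(29 − 14.5)·(19.5 − 5) = 105.125.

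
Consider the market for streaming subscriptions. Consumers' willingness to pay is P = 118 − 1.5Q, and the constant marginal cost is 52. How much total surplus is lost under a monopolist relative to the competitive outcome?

Under competition P = MC = 52, so Q = (118 − 52)/1.5 = 44.
The monopolist equates marginal revenue to marginal cost: 118 − 3Q = 52, so Q = 22. From demand, P = 85.
DWL is the triangle between Q = 22 and Q = 44: ½·(44 − 22)·(85 − 52) = 363.

DWL = 363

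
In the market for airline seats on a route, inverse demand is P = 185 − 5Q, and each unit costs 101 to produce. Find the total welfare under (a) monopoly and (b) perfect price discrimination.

The monopolist equates marginal revenue to marginal cost: 185 − 10Q = 101, so Q = 8.4. From demand, P = 143.
CS = ½·(185 − 143)·8.4 = 176.4; PS = (143 − 101)·8.4 = 352.8; TS = 529.2.
A perfectly discriminating monopolist sells every unit with P(Q) ≥ MC(Q), so output equals the competitive quantity Q = 16.8. Each buyer pays their reservation price, so CS = 0 and the firm captures all surplus.
TS = 705.6 (equal to competitive TS).

Monopoly: TS = 529.2; Perfect PD: TS = 705.6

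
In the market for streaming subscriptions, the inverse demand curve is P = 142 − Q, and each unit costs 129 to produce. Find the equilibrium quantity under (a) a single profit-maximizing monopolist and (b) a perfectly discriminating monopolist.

A monopolist chooses Q where MR = MC. MR = 142 − 2Q; setting this equal to 129 gives Q = 6.5 and P = 135.5.
Under first-degree price discrimination the firm charges each unit its demand price and produces up to where P = MC, i.e. Q = 13. Consumer surplus is zero; producer surplus equals total surplus.

Monopoly: Q = 6.5; Perfect PD: Q = 13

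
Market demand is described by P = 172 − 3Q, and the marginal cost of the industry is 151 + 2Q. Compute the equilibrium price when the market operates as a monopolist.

P = 164.125

The monopolist equates marginal revenue to marginal cost: 172 − 6Q = 151 + 2Q, so Q = 2.625. From demand, P = 164.125.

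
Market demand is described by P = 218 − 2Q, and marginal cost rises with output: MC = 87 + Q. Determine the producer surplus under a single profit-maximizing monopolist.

PS = 1716.1

A monopolist chooses Q where MR = MC. MR = 218 − 4Q; setting this equal to 87 + Q gives Q = 26.2 and P = 165.6.
PS = P·Q − VC(Q) = 165.6·26.2 − (87·26.2 + ½·1·26.2²) = 1716.1.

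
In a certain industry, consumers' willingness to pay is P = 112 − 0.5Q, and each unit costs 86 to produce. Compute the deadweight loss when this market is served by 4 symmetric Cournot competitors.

Perfect competition: P = MC = 86, so 112 − 0.5Q = 86 and Q = 52.
In a 4-firm Cournot equilibrium, symmetry and the first-order condition give q = (112 − 86)/(2.5) = 10.4. So Q = 41.6 and P = 91.2.
DWL is the triangle between Q = 41.6 and Q = 52: ½·(52 − 41.6)·(91.2 − 86) = 27.04.

DWL = 27.04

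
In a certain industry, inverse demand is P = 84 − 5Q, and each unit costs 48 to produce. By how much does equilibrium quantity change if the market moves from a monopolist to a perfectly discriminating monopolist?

Equilibrium quantity rises by 3.6

A monopolist chooses Q where MR = MC. MR = 84 − 10Q; setting this equal to 48 gives Q = 3.6 and P = 66.
With perfect price discrimination, output is the efficient level Q = 7.2 (where demand meets MC), but every buyer pays their willingness to pay: CS = 0 and PS = total surplus.
Change in equilibrium quantity: 7.2 − 3.6 = 3.6.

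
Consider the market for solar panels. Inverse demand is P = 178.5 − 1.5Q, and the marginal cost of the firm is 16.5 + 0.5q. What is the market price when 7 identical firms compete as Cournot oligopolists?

Cournot with 7 identical firms: the symmetric best-response condition is 178.5 − 12q = 16.5 + 0.5q. Each firm produces q = 12.96, total output Q = 90.72, price P = 42.42.

P = 42.42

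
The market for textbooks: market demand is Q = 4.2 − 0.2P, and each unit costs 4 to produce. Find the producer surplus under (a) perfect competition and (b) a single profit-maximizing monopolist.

Inverting demand: P = 21 − 5Q.
Perfect competition: P = MC = 4, so 21 − 5Q = 4 and Q = 3.4.
PS = (4 − 4)·3.4 = 0.
The monopolist equates marginal revenue to marginal cost: 21 − 10Q = 4, so Q = 1.7. From demand, P = 12.5.
PS = (12.5 − 4)·1.7 = 14.45.

Competition: PS = 0; Monopoly: PS = 14.45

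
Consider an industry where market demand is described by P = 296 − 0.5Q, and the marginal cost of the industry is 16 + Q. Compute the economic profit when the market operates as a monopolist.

Monopoly sets MR = MC: 296 − Q = 16 + Q ⇒ Q = 140, P = 296 − 0.5·140 = 226.
Profit = 226·140 − (16·140 + ½·1·140²) = 19600.

Profit = 19600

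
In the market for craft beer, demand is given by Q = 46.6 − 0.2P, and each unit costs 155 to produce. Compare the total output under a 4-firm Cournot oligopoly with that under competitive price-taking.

Inverting demand: P = 233 − 5Q.
Cournot with 4 identical firms: the symmetric best-response condition is 233 − 25q = 155. Each firm produces q = 3.12, total output Q = 12.48, price P = 170.6.
Perfect competition: P = MC = 155, so 233 − 5Q = 155 and Q = 15.6.

Cournot: Q = 12.48; Competition: Q = 15.6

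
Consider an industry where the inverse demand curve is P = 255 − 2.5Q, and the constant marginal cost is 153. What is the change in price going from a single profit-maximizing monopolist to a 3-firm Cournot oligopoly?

The monopolist equates marginal revenue to marginal cost: 255 − 5Q = 153, so Q = 20.4. From demand, P = 204.
Cournot with 3 identical firms: the symmetric best-response condition is 255 − 10q = 153. Each firm produces q = 10.2, total output Q = 30.6, price P = 178.5.
Change in price: 178.5 − 204 = −25.5.

Price falls by 25.5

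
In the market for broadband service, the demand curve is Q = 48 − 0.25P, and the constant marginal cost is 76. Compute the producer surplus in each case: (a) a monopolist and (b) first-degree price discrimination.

Inverting demand: P = 192 − 4Q.
A monopolist chooses Q where MR = MC. MR = 192 − 8Q; setting this equal to 76 gives Q = 14.5 and P = 134.
PS = (134 − 76)·14.5 = 841.
Under first-degree price discrimination the firm charges each unit its demand price and produces up to where P = MC, i.e. Q = 29. Consumer surplus is zero; producer surplus equals total surplus.
PS = ½·(192 − 76)·29 = 1682.

Monopoly: PS = 841; Perfect PD: PS = 1682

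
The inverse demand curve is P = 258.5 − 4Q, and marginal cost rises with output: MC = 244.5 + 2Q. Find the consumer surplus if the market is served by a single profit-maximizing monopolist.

CS = 3.92

The monopolist equates marginal revenue to marginal cost: 258.5 − 8Q = 244.5 + 2Q, so Q = 1.4. From demand, P = 252.9.
CS = ½·(258.5 − 252.9)·1.4 = 3.92.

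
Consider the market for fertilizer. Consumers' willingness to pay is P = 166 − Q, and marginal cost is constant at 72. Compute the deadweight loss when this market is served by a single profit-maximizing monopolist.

DWL = 1104.5

Competitive firms price at marginal cost: P = 72, giving Q = 94.
A monopolist chooses Q where MR = MC. MR = 166 − 2Q; setting this equal to 72 gives Q = 47 and P = 119.
DWL is the triangle between Q = 47 and Q = 94: ½·(94 − 47)·(119 − 72) = 1104.5.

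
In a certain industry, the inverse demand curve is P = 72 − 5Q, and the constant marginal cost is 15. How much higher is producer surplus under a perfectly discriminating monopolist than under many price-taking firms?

PS rises by 324.9

Competitive firms price at marginal cost: P = 15, giving Q = 11.4.
PS = (15 − 15)·11.4 = 0.
A perfectly discriminating monopolist sells every unit with P(Q) ≥ MC(Q), so output equals the competitive quantity Q = 11.4. Each buyer pays their reservation price, so CS = 0 and the firm captures all surplus.
PS = ½·(72 − 15)·11.4 = 324.9.
Change in producer surplus: 324.9 − 0 = 324.9.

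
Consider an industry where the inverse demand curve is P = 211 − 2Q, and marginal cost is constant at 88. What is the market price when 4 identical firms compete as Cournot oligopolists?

P = 112.6

Cournot with 4 identical firms: the symmetric best-response condition is 211 − 10q = 88. Each firm produces q = 12.3, total output Q = 49.2, price P = 112.6.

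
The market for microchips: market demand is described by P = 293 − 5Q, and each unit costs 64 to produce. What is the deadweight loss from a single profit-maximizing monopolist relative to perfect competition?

Competitive firms price at marginal cost: P = 64, giving Q = 45.8.
The monopolist equates marginal revenue to marginal cost: 293 − 10Q = 64, so Q = 22.9. From demand, P = 178.5.
DWL is the triangle between Q = 22.9 and Q = 45.8: ½·(45.8 − 22.9)·(178.5 − 64) = 1311.025.

DWL = 1311.025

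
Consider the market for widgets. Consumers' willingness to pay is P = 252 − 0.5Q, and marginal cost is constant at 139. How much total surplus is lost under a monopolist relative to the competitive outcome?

DWL = 3192.25

Under competition P = MC = 139, so Q = (252 − 139)/0.5 = 226.
A monopolist chooses Q where MR = MC. MR = 252 − Q; setting this equal to 139 gives Q = 113 and P = 195.5.
DWL is the triangle between Q = 113 and Q = 226: ½·(226 − 113)·(195.5 − 139) = 3192.25.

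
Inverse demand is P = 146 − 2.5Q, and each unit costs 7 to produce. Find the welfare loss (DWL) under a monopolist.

Perfect competition: P = MC = 7, so 146 − 2.5Q = 7 and Q = 55.6.
The monopolist equates marginal revenue to marginal cost: 146 − 5Q = 7, so Q = 27.8. From demand, P = 76.5.
DWL is the triangle between Q = 27.8 and Q = 55.6: ½·(55.6 − 27.8)·(76.5 − 7) = 966.05.

DWL = 966.05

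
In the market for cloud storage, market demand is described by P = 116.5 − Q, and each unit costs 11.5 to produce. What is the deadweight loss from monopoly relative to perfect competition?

Under competition P = MC = 11.5, so Q = (116.5 − 11.5)/1 = 105.
A monopolist chooses Q where MR = MC. MR = 116.5 − 2Q; setting this equal to 11.5 gives Q = 52.5 and P = 64.
DWL is the triangle between Q = 52.5 and Q = 105: ½·(105 − 52.5)·(64 − 11.5) = 1378.125.

DWL = 1378.125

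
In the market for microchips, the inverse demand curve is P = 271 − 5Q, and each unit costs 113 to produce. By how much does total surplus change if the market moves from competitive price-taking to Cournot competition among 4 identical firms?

Competitive firms price at marginal cost: P = 113, giving Q = 31.6.
CS = ½·(271 − 113)·31.6 = 2496.4; PS = (113 − 113)·31.6 = 0; TS = 2496.4.
In a 4-firm Cournot equilibrium, symmetry and the first-order condition give q = (271 − 113)/(25) = 6.32. So Q = 25.28 and P = 144.6.
CS = ½·(271 − 144.6)·25.28 = 1597.696; PS = (144.6 − 113)·25.28 = 798.848; TS = 2396.544.
Change in total surplus: 2396.544 − 2496.4 = −99.856.

Total surplus falls by 99.856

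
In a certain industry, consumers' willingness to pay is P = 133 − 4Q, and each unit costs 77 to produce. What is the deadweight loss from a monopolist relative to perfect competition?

Under competition P = MC = 77, so Q = (133 − 77)/4 = 14.
The monopolist equates marginal revenue to marginal cost: 133 − 8Q = 77, so Q = 7. From demand, P = 105.
DWL is the triangle between Q = 7 and Q = 14: ½·(14 − 7)·(105 − 77) = 98.

DWL = 98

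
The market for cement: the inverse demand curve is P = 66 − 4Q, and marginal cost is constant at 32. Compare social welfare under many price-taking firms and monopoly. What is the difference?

Social welfare falls by 36.125

Competitive firms price at marginal cost: P = 32, giving Q = 8.5.
CS = ½·(66 − 32)·8.5 = 144.5; PS = (32 − 32)·8.5 = 0; TS = 144.5.
The monopolist equates marginal revenue to marginal cost: 66 − 8Q = 32, so Q = 4.25. From demand, P = 49.
CS = ½·(66 − 49)·4.25 = 36.125; PS = (49 − 32)·4.25 = 72.25; TS = 108.375.
Change in social welfare: 108.375 − 144.5 = −36.125.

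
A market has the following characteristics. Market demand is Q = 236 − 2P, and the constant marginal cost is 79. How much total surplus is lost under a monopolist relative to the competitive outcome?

DWL = 380.25

Inverting demand: P = 118 − 0.5Q.
Competitive firms price at marginal cost: P = 79, giving Q = 78.
The monopolist equates marginal revenue to marginal cost: 118 − Q = 79, so Q = 39. From demand, P = 98.5.
DWL is the triangle between Q = 39 and Q = 78: ½·(78 − 39)·(98.5 − 79) = 380.25.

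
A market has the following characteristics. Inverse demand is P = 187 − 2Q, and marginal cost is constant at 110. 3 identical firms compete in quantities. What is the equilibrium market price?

Cournot with 3 identical firms: the symmetric best-response condition is 187 − 8q = 110. Each firm produces q = 9.625, total output Q = 28.875, price P = 129.25.

P = 129.25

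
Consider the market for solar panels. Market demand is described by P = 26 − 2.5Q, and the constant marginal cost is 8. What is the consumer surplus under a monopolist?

The monopolist equates marginal revenue to marginal cost: 26 − 5Q = 8, so Q = 3.6. From demand, P = 17.
CS = ½·(26 − 17)·3.6 = 16.2.

CS = 16.2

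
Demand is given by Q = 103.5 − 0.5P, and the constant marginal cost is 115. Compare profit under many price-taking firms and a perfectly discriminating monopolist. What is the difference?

Inverting demand: P = 207 − 2Q.
Competitive firms price at marginal cost: P = 115, giving Q = 46.
Profit = (115 − 115)·46 = 0.
With perfect price discrimination, output is the efficient level Q = 46 (where demand meets MC), but every buyer pays their willingness to pay: CS = 0 and PS = total surplus.
PS equals the full surplus area, 2116. Profit = 2116 = 2116.
Change in profit: 2116 − 0 = 2116.

π rises by 2116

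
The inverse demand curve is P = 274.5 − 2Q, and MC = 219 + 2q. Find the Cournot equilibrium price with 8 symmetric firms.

P = 230.1

Cournot with 8 identical firms: the symmetric best-response condition is 274.5 − 18q = 219 + 2q. Each firm produces q = 2.775, total output Q = 22.2, price P = 230.1.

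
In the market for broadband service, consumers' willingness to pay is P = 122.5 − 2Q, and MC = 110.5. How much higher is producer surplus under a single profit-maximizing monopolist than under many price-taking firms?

PS rises by 18

Competitive firms price at marginal cost: P = 110.5, giving Q = 6.
PS = (110.5 − 110.5)·6 = 0.
Monopoly sets MR = MC: 122.5 − 4Q = 110.5 ⇒ Q = 3, P = 122.5 − 2·3 = 116.5.
PS = (116.5 − 110.5)·3 = 18.
Change in producer surplus: 18 − 0 = 18.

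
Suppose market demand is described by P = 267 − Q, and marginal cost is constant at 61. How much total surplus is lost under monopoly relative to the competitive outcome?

DWL = 5304.5

Under competition P = MC = 61, so Q = (267 − 61)/1 = 206.
A monopolist chooses Q where MR = MC. MR = 267 − 2Q; setting this equal to 61 gives Q = 103 and P = 164.
DWL is the triangle between Q = 103 and Q = 206: ½·(206 − 103)·(164 − 61) = 5304.5.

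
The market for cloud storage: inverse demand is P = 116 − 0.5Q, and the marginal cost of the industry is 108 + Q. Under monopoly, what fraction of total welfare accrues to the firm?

The monopolist equates marginal revenue to marginal cost: 116 − Q = 108 + Q, so Q = 4. From demand, P = 114.
CS = ½·(116 − 114)·4 = 4.
PS = P·Q − VC(Q) = 114·4 − (108·4 + ½·1·4²) = 16.
Share captured = PS/TS = 16/20 = 0.8.

PS/TS = 0.8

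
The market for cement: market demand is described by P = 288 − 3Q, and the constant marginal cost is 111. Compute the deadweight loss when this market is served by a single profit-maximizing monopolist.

Perfect competition: P = MC = 111, so 288 − 3Q = 111 and Q = 59.
Monopoly sets MR = MC: 288 − 6Q = 111 ⇒ Q = 29.5, P = 288 − 3·29.5 = 199.5.
DWL is the triangle between Q = 29.5 and Q = 59: ½·(59 − 29.5)·(199.5 − 111) = 1305.375.

DWL = 1305.375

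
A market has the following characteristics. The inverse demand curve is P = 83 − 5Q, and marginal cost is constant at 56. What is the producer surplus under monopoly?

PS = 36.45

A monopolist chooses Q where MR = MC. MR = 83 − 10Q; setting this equal to 56 gives Q = 2.7 and P = 69.5.
PS = (69.5 − 56)·2.7 = 36.45.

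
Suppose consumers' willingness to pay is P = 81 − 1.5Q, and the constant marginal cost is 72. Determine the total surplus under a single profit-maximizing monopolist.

The monopolist equates marginal revenue to marginal cost: 81 − 3Q = 72, so Q = 3. From demand, P = 76.5.
CS = ½·(81 − 76.5)·3 = 6.75; PS = (76.5 − 72)·3 = 13.5; TS = 20.25.

TS = 20.25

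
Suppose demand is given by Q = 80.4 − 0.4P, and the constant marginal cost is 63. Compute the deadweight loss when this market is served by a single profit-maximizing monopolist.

DWL = 952.2

Inverting demand: P = 201 − 2.5Q.
Under competition P = MC = 63, so Q = (201 − 63)/2.5 = 55.2.
Monopoly sets MR = MC: 201 − 5Q = 63 ⇒ Q = 27.6, P = 201 − 2.5·27.6 = 132.
DWL is the triangle between Q = 27.6 and Q = 55.2: ½·(55.2 − 27.6)·(132 − 63) = 952.2.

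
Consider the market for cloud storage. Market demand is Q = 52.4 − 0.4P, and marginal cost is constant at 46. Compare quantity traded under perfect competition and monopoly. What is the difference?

Inverting demand: P = 131 − 2.5Q.
Competitive firms price at marginal cost: P = 46, giving Q = 34.
The monopolist equates marginal revenue to marginal cost: 131 − 5Q = 46, so Q = 17. From demand, P = 88.5.
Change in quantity traded: 17 − 34 = −17.

Q falls by 17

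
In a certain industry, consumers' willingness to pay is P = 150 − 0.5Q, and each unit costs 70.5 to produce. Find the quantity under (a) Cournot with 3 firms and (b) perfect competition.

In a 3-firm Cournot equilibrium, symmetry and the first-order condition give q = (150 − 70.5)/(2) = 39.75. So Q = 119.25 and P = 90.375.
Competitive firms price at marginal cost: P = 70.5, giving Q = 159.

Cournot: Q = 119.25; Competition: Q = 159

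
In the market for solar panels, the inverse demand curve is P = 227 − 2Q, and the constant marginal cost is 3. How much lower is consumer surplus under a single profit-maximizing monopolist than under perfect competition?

Perfect competition: P = MC = 3, so 227 − 2Q = 3 and Q = 112.
CS = ½·(227 − 3)·112 = 12544.
A monopolist chooses Q where MR = MC. MR = 227 − 4Q; setting this equal to 3 gives Q = 56 and P = 115.
CS = ½·(227 − 115)·56 = 3136.
Change in consumer surplus: 3136 − 12544 = −9408.

Consumer surplus falls by 9408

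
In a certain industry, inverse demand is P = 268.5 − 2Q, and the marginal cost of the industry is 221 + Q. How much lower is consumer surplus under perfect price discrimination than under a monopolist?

Consumer surplus falls by 90.25

A monopolist chooses Q where MR = MC. MR = 268.5 − 4Q; setting this equal to 221 + Q gives Q = 9.5 and P = 249.5.
CS = ½·(268.5 − 249.5)·9.5 = 90.25.
Under first-degree price discrimination the firm charges each unit its demand price and produces up to where P = MC, i.e. Q = 95/6. Consumer surplus is zero; producer surplus equals total surplus.
CS = 0.
Change in consumer surplus: 0 − 90.25 = −90.25.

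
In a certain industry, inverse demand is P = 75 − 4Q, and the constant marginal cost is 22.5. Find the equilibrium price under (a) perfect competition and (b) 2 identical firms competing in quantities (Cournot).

Perfect competition: P = MC = 22.5, so 75 − 4Q = 22.5 and Q = 13.125.
With 2 symmetric Cournot firms, each firm's FOC gives 75 − 12q = 22.5, so q = 4.375, Q = 2·4.375 = 8.75, and P = 40.

Competition: P = 22.5; Cournot: P = 40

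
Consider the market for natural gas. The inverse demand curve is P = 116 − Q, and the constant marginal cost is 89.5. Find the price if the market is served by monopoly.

P = 102.75

A monopolist chooses Q where MR = MC. MR = 116 − 2Q; setting this equal to 89.5 gives Q = 13.25 and P = 102.75.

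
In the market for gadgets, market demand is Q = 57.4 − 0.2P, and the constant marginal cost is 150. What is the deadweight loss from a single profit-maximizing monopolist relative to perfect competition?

DWL = 469.225

Inverting demand: P = 287 − 5Q.
Under competition P = MC = 150, so Q = (287 − 150)/5 = 27.4.
A monopolist chooses Q where MR = MC. MR = 287 − 10Q; setting this equal to 150 gives Q = 13.7 and P = 218.5.
DWL is the triangle between Q = 13.7 and Q = 27.4: ½·(27.4 − 13.7)·(218.5 − 150) = 469.225.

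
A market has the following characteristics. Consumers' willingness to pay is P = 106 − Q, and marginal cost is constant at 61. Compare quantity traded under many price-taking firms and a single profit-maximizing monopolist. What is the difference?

Quantity traded falls by 22.5

Competitive firms price at marginal cost: P = 61, giving Q = 45.
The monopolist equates marginal revenue to marginal cost: 106 − 2Q = 61, so Q = 22.5. From demand, P = 83.5.
Change in quantity traded: 22.5 − 45 = −22.5.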